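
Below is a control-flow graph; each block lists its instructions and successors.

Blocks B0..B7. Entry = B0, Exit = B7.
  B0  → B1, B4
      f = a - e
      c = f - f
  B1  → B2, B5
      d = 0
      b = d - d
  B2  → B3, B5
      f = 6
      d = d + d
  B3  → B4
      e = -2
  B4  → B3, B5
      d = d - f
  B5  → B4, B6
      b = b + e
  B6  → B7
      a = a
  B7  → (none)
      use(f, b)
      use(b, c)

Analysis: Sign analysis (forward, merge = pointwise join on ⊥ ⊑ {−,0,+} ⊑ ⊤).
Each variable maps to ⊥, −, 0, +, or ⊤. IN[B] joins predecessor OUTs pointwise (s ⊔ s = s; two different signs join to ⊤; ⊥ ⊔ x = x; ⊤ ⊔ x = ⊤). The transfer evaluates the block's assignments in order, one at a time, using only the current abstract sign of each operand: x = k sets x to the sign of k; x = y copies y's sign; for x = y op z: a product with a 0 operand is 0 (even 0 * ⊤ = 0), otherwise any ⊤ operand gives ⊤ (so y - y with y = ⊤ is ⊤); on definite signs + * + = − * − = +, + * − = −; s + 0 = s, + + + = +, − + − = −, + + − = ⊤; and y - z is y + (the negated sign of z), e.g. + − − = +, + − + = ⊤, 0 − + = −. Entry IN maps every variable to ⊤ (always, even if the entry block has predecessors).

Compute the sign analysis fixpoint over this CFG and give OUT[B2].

Answer: {a: ⊤, b: 0, c: ⊤, d: 0, e: ⊤, f: +}

Trace:
Fixpoint table:
  B0:   IN=(all ⊤)   OUT=(all ⊤)
  B1:   IN=(all ⊤)   OUT={b:0, d:0; rest ⊤}
  B2:   IN={b:0, d:0; rest ⊤}   OUT={b:0, d:0, f:+; rest ⊤}
  B3:   IN=(all ⊤)   OUT={e:-; rest ⊤}
  B4:   IN=(all ⊤)   OUT=(all ⊤)
  B5:   IN=(all ⊤)   OUT=(all ⊤)
  B6:   IN=(all ⊤)   OUT=(all ⊤)
  B7:   IN=(all ⊤)   OUT=(all ⊤)

Merge at B2: IN[B2] = OUT[B1] = {a: ⊤, b: 0, c: ⊤, d: 0, e: ⊤, f: ⊤}
Applying B2's transfer function to that IN value gives OUT[B2] (row B2 above).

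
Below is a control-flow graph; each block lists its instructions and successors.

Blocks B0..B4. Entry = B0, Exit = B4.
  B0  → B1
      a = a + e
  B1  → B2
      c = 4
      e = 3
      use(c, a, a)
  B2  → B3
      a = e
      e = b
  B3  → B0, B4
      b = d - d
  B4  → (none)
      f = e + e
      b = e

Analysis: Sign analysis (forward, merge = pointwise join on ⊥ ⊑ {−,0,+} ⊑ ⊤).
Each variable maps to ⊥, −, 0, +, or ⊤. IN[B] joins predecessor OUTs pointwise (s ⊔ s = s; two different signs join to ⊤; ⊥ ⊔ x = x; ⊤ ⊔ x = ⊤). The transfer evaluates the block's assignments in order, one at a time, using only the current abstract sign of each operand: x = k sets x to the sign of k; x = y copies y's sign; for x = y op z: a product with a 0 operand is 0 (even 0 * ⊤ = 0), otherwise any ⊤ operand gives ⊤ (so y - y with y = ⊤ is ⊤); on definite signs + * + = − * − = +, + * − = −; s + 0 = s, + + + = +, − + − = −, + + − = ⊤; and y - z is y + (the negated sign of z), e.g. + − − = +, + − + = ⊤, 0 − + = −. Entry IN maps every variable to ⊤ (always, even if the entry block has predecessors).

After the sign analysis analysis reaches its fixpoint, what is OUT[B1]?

Per-block solution:
  B0: | IN=(all ⊤) | OUT=(all ⊤)
  B1: | IN=(all ⊤) | OUT={c:+, e:+; rest ⊤}
  B2: | IN={c:+, e:+; rest ⊤} | OUT={a:+, c:+; rest ⊤}
  B3: | IN={a:+, c:+; rest ⊤} | OUT={a:+, c:+; rest ⊤}
  B4: | IN={a:+, c:+; rest ⊤} | OUT={a:+, c:+; rest ⊤}

Merge at B1: IN[B1] = OUT[B0] = {a: ⊤, b: ⊤, c: ⊤, d: ⊤, e: ⊤, f: ⊤}
Applying B1's transfer function to that IN value gives OUT[B1] (row B1 above).

Answer: {a: ⊤, b: ⊤, c: +, d: ⊤, e: +, f: ⊤}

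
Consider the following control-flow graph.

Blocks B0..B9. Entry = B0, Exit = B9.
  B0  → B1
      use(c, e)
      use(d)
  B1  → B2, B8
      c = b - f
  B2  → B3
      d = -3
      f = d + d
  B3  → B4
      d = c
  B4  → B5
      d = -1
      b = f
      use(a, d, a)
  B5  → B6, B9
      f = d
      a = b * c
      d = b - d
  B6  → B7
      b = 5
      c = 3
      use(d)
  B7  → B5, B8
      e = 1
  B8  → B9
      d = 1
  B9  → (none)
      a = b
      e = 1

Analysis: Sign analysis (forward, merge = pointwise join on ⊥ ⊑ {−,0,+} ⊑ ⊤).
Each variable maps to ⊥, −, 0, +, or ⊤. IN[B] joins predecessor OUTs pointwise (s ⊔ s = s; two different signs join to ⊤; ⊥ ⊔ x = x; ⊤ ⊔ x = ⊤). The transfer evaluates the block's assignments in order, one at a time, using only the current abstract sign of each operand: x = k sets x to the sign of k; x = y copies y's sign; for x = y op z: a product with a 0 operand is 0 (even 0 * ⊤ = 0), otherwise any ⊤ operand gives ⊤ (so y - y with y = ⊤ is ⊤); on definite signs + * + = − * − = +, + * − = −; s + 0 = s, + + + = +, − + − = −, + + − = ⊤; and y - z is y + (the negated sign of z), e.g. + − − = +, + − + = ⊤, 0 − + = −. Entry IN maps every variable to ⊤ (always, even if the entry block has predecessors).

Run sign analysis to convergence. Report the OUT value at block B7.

Fixpoint table:
  B0: | IN=(all ⊤) | OUT=(all ⊤)
  B1: | IN=(all ⊤) | OUT=(all ⊤)
  B2: | IN=(all ⊤) | OUT={d:-, f:-; rest ⊤}
  B3: | IN={d:-, f:-; rest ⊤} | OUT={f:-; rest ⊤}
  B4: | IN={f:-; rest ⊤} | OUT={b:-, d:-, f:-; rest ⊤}
  B5: | IN=(all ⊤) | OUT=(all ⊤)
  B6: | IN=(all ⊤) | OUT={b:+, c:+; rest ⊤}
  B7: | IN={b:+, c:+; rest ⊤} | OUT={b:+, c:+, e:+; rest ⊤}
  B8: | IN=(all ⊤) | OUT={d:+; rest ⊤}
  B9: | IN=(all ⊤) | OUT={e:+; rest ⊤}

Merge at B7: IN[B7] = OUT[B6] = {a: ⊤, b: +, c: +, d: ⊤, e: ⊤, f: ⊤}
Applying B7's transfer function to that IN value gives OUT[B7] (row B7 above).

Answer: {a: ⊤, b: +, c: +, d: ⊤, e: +, f: ⊤}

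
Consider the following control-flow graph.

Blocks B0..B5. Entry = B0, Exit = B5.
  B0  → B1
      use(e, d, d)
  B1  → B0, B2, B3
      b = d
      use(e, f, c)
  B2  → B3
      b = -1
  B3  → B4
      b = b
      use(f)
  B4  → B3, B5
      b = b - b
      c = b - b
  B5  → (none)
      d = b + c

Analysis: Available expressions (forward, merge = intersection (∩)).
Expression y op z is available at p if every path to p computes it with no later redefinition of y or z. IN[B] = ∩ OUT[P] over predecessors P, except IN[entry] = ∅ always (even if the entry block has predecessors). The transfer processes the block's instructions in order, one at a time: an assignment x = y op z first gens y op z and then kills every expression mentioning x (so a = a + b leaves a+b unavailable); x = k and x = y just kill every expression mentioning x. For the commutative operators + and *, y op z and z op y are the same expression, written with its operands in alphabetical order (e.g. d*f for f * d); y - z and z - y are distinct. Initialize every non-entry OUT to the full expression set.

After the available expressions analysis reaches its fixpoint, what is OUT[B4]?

Fixpoint table:
  B0:  IN={}  OUT={}
  B1:  IN={}  OUT={}
  B2:  IN={}  OUT={}
  B3:  IN={}  OUT={}
  B4:  IN={}  OUT={b-b}
  B5:  IN={b-b}  OUT={b+c, b-b}

Merge at B4: IN[B4] = OUT[B3] = {}
Applying B4's transfer function to that IN value gives OUT[B4] (row B4 above).

Answer: {b-b}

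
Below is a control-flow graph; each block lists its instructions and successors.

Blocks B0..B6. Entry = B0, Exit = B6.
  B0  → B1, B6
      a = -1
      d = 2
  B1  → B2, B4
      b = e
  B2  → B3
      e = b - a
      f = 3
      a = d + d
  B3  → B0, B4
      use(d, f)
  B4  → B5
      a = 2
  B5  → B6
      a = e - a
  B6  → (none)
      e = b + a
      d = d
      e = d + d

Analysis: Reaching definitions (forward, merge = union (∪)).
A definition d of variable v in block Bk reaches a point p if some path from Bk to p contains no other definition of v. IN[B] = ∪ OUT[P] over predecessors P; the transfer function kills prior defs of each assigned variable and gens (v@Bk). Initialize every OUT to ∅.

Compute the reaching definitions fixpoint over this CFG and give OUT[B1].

Answer: {a@B0, b@B1, d@B0, e@B2, f@B2}

Working:
Per-block solution:
  B0:   IN={a@B2, b@B1, d@B0, e@B2, f@B2}   OUT={a@B0, b@B1, d@B0, e@B2, f@B2}
  B1:   IN={a@B0, b@B1, d@B0, e@B2, f@B2}   OUT={a@B0, b@B1, d@B0, e@B2, f@B2}
  B2:   IN={a@B0, b@B1, d@B0, e@B2, f@B2}   OUT={a@B2, b@B1, d@B0, e@B2, f@B2}
  B3:   IN={a@B2, b@B1, d@B0, e@B2, f@B2}   OUT={a@B2, b@B1, d@B0, e@B2, f@B2}
  B4:   IN={a@B0, a@B2, b@B1, d@B0, e@B2, f@B2}   OUT={a@B4, b@B1, d@B0, e@B2, f@B2}
  B5:   IN={a@B4, b@B1, d@B0, e@B2, f@B2}   OUT={a@B5, b@B1, d@B0, e@B2, f@B2}
  B6:   IN={a@B0, a@B5, b@B1, d@B0, e@B2, f@B2}   OUT={a@B0, a@B5, b@B1, d@B6, e@B6, f@B2}

Merge at B1: IN[B1] = OUT[B0] = {a@B0, b@B1, d@B0, e@B2, f@B2}
Applying B1's transfer function to that IN value gives OUT[B1] (row B1 above).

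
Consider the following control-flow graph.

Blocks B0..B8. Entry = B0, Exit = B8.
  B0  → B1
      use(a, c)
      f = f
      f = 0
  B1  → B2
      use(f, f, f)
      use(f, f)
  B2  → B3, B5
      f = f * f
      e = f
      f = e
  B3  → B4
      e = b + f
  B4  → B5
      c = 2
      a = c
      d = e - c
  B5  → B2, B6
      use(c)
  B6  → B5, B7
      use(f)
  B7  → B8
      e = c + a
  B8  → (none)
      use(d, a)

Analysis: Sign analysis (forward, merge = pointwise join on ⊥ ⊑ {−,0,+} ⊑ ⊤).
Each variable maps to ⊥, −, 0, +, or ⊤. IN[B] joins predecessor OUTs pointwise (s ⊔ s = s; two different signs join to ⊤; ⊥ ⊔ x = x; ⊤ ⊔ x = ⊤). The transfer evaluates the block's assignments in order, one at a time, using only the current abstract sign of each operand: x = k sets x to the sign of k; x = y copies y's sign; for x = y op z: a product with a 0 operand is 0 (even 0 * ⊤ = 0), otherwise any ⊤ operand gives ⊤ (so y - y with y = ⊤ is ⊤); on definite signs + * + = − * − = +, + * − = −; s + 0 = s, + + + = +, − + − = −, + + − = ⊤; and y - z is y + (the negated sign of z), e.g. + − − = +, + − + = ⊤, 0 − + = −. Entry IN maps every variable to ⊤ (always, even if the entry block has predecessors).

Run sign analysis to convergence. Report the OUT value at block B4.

Per-block solution:
  B0:  IN=(all ⊤)  OUT={f:0; rest ⊤}
  B1:  IN={f:0; rest ⊤}  OUT={f:0; rest ⊤}
  B2:  IN={f:0; rest ⊤}  OUT={e:0, f:0; rest ⊤}
  B3:  IN={e:0, f:0; rest ⊤}  OUT={f:0; rest ⊤}
  B4:  IN={f:0; rest ⊤}  OUT={a:+, c:+, f:0; rest ⊤}
  B5:  IN={f:0; rest ⊤}  OUT={f:0; rest ⊤}
  B6:  IN={f:0; rest ⊤}  OUT={f:0; rest ⊤}
  B7:  IN={f:0; rest ⊤}  OUT={f:0; rest ⊤}
  B8:  IN={f:0; rest ⊤}  OUT={f:0; rest ⊤}

Merge at B4: IN[B4] = OUT[B3] = {a: ⊤, b: ⊤, c: ⊤, d: ⊤, e: ⊤, f: 0}
Applying B4's transfer function to that IN value gives OUT[B4] (row B4 above).

Answer: {a: +, b: ⊤, c: +, d: ⊤, e: ⊤, f: 0}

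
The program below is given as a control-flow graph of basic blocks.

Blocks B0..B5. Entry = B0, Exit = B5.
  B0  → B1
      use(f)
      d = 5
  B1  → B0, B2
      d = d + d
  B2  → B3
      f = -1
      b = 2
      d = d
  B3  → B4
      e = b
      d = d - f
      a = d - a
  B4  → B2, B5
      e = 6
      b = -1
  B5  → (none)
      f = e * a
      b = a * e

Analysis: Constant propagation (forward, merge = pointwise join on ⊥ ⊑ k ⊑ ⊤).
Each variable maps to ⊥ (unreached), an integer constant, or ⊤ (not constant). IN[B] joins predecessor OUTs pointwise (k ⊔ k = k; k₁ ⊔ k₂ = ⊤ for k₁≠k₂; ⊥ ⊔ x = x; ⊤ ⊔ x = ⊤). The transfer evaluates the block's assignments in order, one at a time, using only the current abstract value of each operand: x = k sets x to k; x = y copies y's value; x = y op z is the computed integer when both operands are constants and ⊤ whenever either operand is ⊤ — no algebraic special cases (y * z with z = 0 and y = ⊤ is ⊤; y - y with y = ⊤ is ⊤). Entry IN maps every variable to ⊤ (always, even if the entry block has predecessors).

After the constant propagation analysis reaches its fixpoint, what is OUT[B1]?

Answer: {a: ⊤, b: ⊤, c: ⊤, d: 10, e: ⊤, f: ⊤}

Derivation:
Converged values:
  B0: | IN=(all ⊤) | OUT={d:5; rest ⊤}
  B1: | IN={d:5; rest ⊤} | OUT={d:10; rest ⊤}
  B2: | IN=(all ⊤) | OUT={b:2, f:-1; rest ⊤}
  B3: | IN={b:2, f:-1; rest ⊤} | OUT={b:2, e:2, f:-1; rest ⊤}
  B4: | IN={b:2, e:2, f:-1; rest ⊤} | OUT={b:-1, e:6, f:-1; rest ⊤}
  B5: | IN={b:-1, e:6, f:-1; rest ⊤} | OUT={e:6; rest ⊤}

Merge at B1: IN[B1] = OUT[B0] = {a: ⊤, b: ⊤, c: ⊤, d: 5, e: ⊤, f: ⊤}
Applying B1's transfer function to that IN value gives OUT[B1] (row B1 above).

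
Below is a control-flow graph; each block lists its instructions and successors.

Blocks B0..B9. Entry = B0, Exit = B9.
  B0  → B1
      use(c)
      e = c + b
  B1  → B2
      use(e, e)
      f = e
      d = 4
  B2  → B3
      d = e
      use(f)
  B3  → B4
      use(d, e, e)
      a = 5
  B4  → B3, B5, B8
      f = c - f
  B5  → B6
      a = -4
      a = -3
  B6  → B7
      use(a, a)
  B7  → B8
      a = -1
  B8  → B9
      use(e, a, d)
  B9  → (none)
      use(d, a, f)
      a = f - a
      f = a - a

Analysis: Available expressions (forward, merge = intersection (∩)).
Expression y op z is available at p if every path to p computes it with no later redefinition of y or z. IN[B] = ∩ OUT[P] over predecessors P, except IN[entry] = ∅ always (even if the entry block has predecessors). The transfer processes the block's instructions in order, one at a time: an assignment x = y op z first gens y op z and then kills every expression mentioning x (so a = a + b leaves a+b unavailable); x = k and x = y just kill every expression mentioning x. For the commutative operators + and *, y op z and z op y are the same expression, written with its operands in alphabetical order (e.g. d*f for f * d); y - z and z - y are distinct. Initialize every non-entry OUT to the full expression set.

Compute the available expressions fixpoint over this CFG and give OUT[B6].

Per-block solution:
  B0:   IN={}   OUT={b+c}
  B1:   IN={b+c}   OUT={b+c}
  B2:   IN={b+c}   OUT={b+c}
  B3:   IN={b+c}   OUT={b+c}
  B4:   IN={b+c}   OUT={b+c}
  B5:   IN={b+c}   OUT={b+c}
  B6:   IN={b+c}   OUT={b+c}
  B7:   IN={b+c}   OUT={b+c}
  B8:   IN={b+c}   OUT={b+c}
  B9:   IN={b+c}   OUT={a-a, b+c}

Merge at B6: IN[B6] = OUT[B5] = {b+c}
Applying B6's transfer function to that IN value gives OUT[B6] (row B6 above).

Answer: {b+c}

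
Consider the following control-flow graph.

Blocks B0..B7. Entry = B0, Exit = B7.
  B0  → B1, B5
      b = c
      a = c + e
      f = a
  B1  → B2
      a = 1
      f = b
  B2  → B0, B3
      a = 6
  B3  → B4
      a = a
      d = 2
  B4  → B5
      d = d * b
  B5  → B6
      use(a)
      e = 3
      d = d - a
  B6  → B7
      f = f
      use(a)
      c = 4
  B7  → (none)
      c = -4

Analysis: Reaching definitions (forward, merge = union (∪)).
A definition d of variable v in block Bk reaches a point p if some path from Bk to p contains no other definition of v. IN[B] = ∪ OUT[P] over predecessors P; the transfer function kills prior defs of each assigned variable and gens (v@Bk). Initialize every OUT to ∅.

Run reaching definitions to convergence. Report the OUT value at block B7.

Answer: {a@B0, a@B3, b@B0, c@B7, d@B5, e@B5, f@B6}

Trace:
Fixpoint table:
  B0:   IN={a@B2, b@B0, f@B1}   OUT={a@B0, b@B0, f@B0}
  B1:   IN={a@B0, b@B0, f@B0}   OUT={a@B1, b@B0, f@B1}
  B2:   IN={a@B1, b@B0, f@B1}   OUT={a@B2, b@B0, f@B1}
  B3:   IN={a@B2, b@B0, f@B1}   OUT={a@B3, b@B0, d@B3, f@B1}
  B4:   IN={a@B3, b@B0, d@B3, f@B1}   OUT={a@B3, b@B0, d@B4, f@B1}
  B5:   IN={a@B0, a@B3, b@B0, d@B4, f@B0, f@B1}   OUT={a@B0, a@B3, b@B0, d@B5, e@B5, f@B0, f@B1}
  B6:   IN={a@B0, a@B3, b@B0, d@B5, e@B5, f@B0, f@B1}   OUT={a@B0, a@B3, b@B0, c@B6, d@B5, e@B5, f@B6}
  B7:   IN={a@B0, a@B3, b@B0, c@B6, d@B5, e@B5, f@B6}   OUT={a@B0, a@B3, b@B0, c@B7, d@B5, e@B5, f@B6}

Merge at B7: IN[B7] = OUT[B6] = {a@B0, a@B3, b@B0, c@B6, d@B5, e@B5, f@B6}
Applying B7's transfer function to that IN value gives OUT[B7] (row B7 above).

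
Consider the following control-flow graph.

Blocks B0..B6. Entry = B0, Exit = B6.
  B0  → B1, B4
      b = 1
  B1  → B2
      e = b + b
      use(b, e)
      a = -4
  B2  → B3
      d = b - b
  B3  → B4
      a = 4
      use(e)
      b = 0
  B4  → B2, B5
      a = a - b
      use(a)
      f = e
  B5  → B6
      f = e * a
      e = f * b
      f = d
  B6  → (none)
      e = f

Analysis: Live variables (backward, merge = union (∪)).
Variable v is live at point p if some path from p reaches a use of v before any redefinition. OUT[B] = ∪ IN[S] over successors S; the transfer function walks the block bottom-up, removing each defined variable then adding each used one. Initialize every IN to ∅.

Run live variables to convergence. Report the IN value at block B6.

Per-block solution:
  B0: | IN={a, d, e} | OUT={a, b, d, e}
  B1: | IN={b} | OUT={b, e}
  B2: | IN={b, e} | OUT={d, e}
  B3: | IN={d, e} | OUT={a, b, d, e}
  B4: | IN={a, b, d, e} | OUT={a, b, d, e}
  B5: | IN={a, b, d, e} | OUT={f}
  B6: | IN={f} | OUT={}

B6 is the boundary node: OUT[B6] = {}
Applying B6's transfer function to that OUT value gives IN[B6] (row B6 above).

Answer: {f}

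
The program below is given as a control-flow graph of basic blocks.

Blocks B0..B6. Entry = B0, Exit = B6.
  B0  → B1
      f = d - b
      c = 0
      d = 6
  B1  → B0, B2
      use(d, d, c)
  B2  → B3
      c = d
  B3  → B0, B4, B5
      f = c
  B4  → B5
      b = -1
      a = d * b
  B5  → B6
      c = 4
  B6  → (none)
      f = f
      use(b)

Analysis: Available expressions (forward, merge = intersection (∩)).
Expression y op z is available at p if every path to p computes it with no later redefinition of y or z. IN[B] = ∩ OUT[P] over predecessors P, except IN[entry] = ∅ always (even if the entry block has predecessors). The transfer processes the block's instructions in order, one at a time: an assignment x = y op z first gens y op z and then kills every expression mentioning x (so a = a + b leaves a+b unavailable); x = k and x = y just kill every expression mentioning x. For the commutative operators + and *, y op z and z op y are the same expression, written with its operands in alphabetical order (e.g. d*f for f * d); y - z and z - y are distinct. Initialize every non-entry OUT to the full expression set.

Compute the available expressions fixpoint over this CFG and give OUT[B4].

Fixpoint table:
  B0:   IN={}   OUT={}
  B1:   IN={}   OUT={}
  B2:   IN={}   OUT={}
  B3:   IN={}   OUT={}
  B4:   IN={}   OUT={b*d}
  B5:   IN={}   OUT={}
  B6:   IN={}   OUT={}

Merge at B4: IN[B4] = OUT[B3] = {}
Applying B4's transfer function to that IN value gives OUT[B4] (row B4 above).

Answer: {b*d}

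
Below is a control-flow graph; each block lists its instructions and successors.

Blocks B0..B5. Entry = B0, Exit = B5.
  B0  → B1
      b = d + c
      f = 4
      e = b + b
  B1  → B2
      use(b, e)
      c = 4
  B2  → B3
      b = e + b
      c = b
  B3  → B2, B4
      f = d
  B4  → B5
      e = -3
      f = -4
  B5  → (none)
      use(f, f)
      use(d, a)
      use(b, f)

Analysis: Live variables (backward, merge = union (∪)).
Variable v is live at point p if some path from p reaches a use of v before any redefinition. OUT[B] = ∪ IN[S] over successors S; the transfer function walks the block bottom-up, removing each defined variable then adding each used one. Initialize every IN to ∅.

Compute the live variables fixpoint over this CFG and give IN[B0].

Per-block solution:
  B0: | IN={a, c, d} | OUT={a, b, d, e}
  B1: | IN={a, b, d, e} | OUT={a, b, d, e}
  B2: | IN={a, b, d, e} | OUT={a, b, d, e}
  B3: | IN={a, b, d, e} | OUT={a, b, d, e}
  B4: | IN={a, b, d} | OUT={a, b, d, f}
  B5: | IN={a, b, d, f} | OUT={}

Merge at B0: OUT[B0] = IN[B1] = {a, b, d, e}
Applying B0's transfer function to that OUT value gives IN[B0] (row B0 above).

Answer: {a, c, d}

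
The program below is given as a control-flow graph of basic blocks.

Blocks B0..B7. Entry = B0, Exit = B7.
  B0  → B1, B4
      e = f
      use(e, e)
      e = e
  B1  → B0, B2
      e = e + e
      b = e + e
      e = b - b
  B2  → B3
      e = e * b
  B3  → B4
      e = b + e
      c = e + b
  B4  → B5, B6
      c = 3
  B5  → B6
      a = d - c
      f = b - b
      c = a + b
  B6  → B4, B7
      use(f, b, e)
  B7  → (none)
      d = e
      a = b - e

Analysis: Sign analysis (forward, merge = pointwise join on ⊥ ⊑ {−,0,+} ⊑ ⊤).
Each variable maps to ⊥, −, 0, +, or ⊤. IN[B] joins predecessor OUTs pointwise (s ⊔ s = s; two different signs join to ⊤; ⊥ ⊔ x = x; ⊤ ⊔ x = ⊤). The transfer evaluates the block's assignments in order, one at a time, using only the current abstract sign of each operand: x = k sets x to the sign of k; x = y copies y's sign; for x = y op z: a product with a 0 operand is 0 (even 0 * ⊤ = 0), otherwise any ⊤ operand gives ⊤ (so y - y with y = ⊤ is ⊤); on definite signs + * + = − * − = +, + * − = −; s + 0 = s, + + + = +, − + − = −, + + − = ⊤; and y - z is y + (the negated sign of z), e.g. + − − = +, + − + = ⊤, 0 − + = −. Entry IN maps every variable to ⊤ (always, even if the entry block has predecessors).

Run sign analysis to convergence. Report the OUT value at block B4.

Answer: {a: ⊤, b: ⊤, c: +, d: ⊤, e: ⊤, f: ⊤}

Derivation:
Per-block solution:
  B0: | IN=(all ⊤) | OUT=(all ⊤)
  B1: | IN=(all ⊤) | OUT=(all ⊤)
  B2: | IN=(all ⊤) | OUT=(all ⊤)
  B3: | IN=(all ⊤) | OUT=(all ⊤)
  B4: | IN=(all ⊤) | OUT={c:+; rest ⊤}
  B5: | IN={c:+; rest ⊤} | OUT=(all ⊤)
  B6: | IN=(all ⊤) | OUT=(all ⊤)
  B7: | IN=(all ⊤) | OUT=(all ⊤)

Merge at B4: IN[B4] = OUT[B0] ⊔ OUT[B3] ⊔ OUT[B6] = {a: ⊤, b: ⊤, c: ⊤, d: ⊤, e: ⊤, f: ⊤}
Applying B4's transfer function to that IN value gives OUT[B4] (row B4 above).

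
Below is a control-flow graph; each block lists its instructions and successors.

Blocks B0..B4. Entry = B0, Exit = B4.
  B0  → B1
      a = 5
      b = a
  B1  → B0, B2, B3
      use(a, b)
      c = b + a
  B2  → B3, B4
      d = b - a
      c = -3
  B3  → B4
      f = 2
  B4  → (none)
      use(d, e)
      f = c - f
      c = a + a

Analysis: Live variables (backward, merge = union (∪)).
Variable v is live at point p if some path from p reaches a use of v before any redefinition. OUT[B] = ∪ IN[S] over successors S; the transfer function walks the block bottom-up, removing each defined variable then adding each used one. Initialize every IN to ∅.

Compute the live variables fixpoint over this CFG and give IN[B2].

Answer: {a, b, e, f}

Working:
Converged values:
  B0:   IN={d, e, f}   OUT={a, b, d, e, f}
  B1:   IN={a, b, d, e, f}   OUT={a, b, c, d, e, f}
  B2:   IN={a, b, e, f}   OUT={a, c, d, e, f}
  B3:   IN={a, c, d, e}   OUT={a, c, d, e, f}
  B4:   IN={a, c, d, e, f}   OUT={}

Merge at B2: OUT[B2] = IN[B3] ⊔ IN[B4] = {a, c, d, e, f}
Applying B2's transfer function to that OUT value gives IN[B2] (row B2 above).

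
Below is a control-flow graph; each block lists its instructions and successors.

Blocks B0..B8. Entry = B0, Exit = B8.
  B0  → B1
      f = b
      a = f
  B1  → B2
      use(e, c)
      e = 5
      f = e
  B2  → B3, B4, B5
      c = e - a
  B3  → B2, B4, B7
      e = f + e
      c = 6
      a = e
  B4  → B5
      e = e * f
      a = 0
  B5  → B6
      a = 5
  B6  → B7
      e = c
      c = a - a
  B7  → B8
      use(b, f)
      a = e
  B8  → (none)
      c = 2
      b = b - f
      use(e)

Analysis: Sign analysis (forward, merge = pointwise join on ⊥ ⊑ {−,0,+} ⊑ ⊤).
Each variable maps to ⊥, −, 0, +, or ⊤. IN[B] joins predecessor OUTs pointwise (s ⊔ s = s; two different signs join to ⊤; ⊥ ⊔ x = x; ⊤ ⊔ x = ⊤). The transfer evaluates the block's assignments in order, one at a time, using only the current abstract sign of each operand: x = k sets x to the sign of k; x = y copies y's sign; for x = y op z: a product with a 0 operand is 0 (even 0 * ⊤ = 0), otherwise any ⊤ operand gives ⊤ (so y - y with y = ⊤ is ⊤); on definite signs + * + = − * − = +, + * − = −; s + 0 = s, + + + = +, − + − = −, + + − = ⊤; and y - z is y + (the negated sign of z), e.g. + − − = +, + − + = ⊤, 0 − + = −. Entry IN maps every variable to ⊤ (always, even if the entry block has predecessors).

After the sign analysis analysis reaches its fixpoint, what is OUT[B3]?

Answer: {a: +, b: ⊤, c: +, d: ⊤, e: +, f: +}

Working:
Per-block solution:
  B0: | IN=(all ⊤) | OUT=(all ⊤)
  B1: | IN=(all ⊤) | OUT={e:+, f:+; rest ⊤}
  B2: | IN={e:+, f:+; rest ⊤} | OUT={e:+, f:+; rest ⊤}
  B3: | IN={e:+, f:+; rest ⊤} | OUT={a:+, c:+, e:+, f:+; rest ⊤}
  B4: | IN={e:+, f:+; rest ⊤} | OUT={a:0, e:+, f:+; rest ⊤}
  B5: | IN={e:+, f:+; rest ⊤} | OUT={a:+, e:+, f:+; rest ⊤}
  B6: | IN={a:+, e:+, f:+; rest ⊤} | OUT={a:+, f:+; rest ⊤}
  B7: | IN={a:+, f:+; rest ⊤} | OUT={f:+; rest ⊤}
  B8: | IN={f:+; rest ⊤} | OUT={c:+, f:+; rest ⊤}

Merge at B3: IN[B3] = OUT[B2] = {a: ⊤, b: ⊤, c: ⊤, d: ⊤, e: +, f: +}
Applying B3's transfer function to that IN value gives OUT[B3] (row B3 above).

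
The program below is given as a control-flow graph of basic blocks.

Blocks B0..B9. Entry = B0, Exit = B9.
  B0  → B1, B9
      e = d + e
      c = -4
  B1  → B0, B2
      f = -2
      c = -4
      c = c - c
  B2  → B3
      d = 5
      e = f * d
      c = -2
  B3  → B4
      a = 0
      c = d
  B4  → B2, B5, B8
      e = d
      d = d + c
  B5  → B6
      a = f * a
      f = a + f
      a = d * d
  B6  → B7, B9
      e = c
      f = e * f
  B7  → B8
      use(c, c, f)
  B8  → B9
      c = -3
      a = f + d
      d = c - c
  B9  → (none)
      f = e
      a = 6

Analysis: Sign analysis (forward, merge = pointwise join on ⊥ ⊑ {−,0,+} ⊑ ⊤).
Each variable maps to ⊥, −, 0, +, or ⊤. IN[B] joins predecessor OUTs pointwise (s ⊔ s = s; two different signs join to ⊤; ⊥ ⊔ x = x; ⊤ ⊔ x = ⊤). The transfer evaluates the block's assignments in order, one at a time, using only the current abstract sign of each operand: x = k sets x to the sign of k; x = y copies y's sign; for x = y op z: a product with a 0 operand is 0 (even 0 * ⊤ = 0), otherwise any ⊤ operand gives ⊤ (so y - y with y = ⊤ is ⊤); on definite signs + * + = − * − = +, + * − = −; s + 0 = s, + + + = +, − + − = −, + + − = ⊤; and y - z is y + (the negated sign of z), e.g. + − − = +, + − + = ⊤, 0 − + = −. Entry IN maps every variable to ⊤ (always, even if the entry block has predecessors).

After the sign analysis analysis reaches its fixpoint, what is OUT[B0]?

Answer: {a: ⊤, b: ⊤, c: -, d: ⊤, e: ⊤, f: ⊤}

Working:
Converged values:
  B0:   IN=(all ⊤)   OUT={c:-; rest ⊤}
  B1:   IN={c:-; rest ⊤}   OUT={f:-; rest ⊤}
  B2:   IN={f:-; rest ⊤}   OUT={c:-, d:+, e:-, f:-; rest ⊤}
  B3:   IN={c:-, d:+, e:-, f:-; rest ⊤}   OUT={a:0, c:+, d:+, e:-, f:-; rest ⊤}
  B4:   IN={a:0, c:+, d:+, e:-, f:-; rest ⊤}   OUT={a:0, c:+, d:+, e:+, f:-; rest ⊤}
  B5:   IN={a:0, c:+, d:+, e:+, f:-; rest ⊤}   OUT={a:+, c:+, d:+, e:+, f:-; rest ⊤}
  B6:   IN={a:+, c:+, d:+, e:+, f:-; rest ⊤}   OUT={a:+, c:+, d:+, e:+, f:-; rest ⊤}
  B7:   IN={a:+, c:+, d:+, e:+, f:-; rest ⊤}   OUT={a:+, c:+, d:+, e:+, f:-; rest ⊤}
  B8:   IN={c:+, d:+, e:+, f:-; rest ⊤}   OUT={c:-, e:+, f:-; rest ⊤}
  B9:   IN=(all ⊤)   OUT={a:+; rest ⊤}

Merge at B0 (entry node, so the boundary value (all ⊤) is joined with the incoming edge(s)): IN[B0] = (all ⊤) ⊔ OUT[B1] = {a: ⊤, b: ⊤, c: ⊤, d: ⊤, e: ⊤, f: ⊤}
Applying B0's transfer function to that IN value gives OUT[B0] (row B0 above).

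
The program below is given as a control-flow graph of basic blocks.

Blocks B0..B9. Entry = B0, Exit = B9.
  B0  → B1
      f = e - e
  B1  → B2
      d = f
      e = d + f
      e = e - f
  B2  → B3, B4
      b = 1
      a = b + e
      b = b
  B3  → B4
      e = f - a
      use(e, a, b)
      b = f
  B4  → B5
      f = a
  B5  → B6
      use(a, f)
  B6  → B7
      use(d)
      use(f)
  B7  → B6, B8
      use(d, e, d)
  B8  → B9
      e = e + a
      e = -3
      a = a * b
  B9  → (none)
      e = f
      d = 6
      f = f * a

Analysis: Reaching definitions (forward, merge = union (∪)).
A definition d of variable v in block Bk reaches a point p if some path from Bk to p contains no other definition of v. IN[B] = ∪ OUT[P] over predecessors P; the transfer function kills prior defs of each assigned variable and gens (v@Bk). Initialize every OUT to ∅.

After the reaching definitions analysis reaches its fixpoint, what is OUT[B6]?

Converged values:
  B0:   IN={}   OUT={f@B0}
  B1:   IN={f@B0}   OUT={d@B1, e@B1, f@B0}
  B2:   IN={d@B1, e@B1, f@B0}   OUT={a@B2, b@B2, d@B1, e@B1, f@B0}
  B3:   IN={a@B2, b@B2, d@B1, e@B1, f@B0}   OUT={a@B2, b@B3, d@B1, e@B3, f@B0}
  B4:   IN={a@B2, b@B2, b@B3, d@B1, e@B1, e@B3, f@B0}   OUT={a@B2, b@B2, b@B3, d@B1, e@B1, e@B3, f@B4}
  B5:   IN={a@B2, b@B2, b@B3, d@B1, e@B1, e@B3, f@B4}   OUT={a@B2, b@B2, b@B3, d@B1, e@B1, e@B3, f@B4}
  B6:   IN={a@B2, b@B2, b@B3, d@B1, e@B1, e@B3, f@B4}   OUT={a@B2, b@B2, b@B3, d@B1, e@B1, e@B3, f@B4}
  B7:   IN={a@B2, b@B2, b@B3, d@B1, e@B1, e@B3, f@B4}   OUT={a@B2, b@B2, b@B3, d@B1, e@B1, e@B3, f@B4}
  B8:   IN={a@B2, b@B2, b@B3, d@B1, e@B1, e@B3, f@B4}   OUT={a@B8, b@B2, b@B3, d@B1, e@B8, f@B4}
  B9:   IN={a@B8, b@B2, b@B3, d@B1, e@B8, f@B4}   OUT={a@B8, b@B2, b@B3, d@B9, e@B9, f@B9}

Merge at B6: IN[B6] = OUT[B5] ⊔ OUT[B7] = {a@B2, b@B2, b@B3, d@B1, e@B1, e@B3, f@B4}
Applying B6's transfer function to that IN value gives OUT[B6] (row B6 above).

Answer: {a@B2, b@B2, b@B3, d@B1, e@B1, e@B3, f@B4}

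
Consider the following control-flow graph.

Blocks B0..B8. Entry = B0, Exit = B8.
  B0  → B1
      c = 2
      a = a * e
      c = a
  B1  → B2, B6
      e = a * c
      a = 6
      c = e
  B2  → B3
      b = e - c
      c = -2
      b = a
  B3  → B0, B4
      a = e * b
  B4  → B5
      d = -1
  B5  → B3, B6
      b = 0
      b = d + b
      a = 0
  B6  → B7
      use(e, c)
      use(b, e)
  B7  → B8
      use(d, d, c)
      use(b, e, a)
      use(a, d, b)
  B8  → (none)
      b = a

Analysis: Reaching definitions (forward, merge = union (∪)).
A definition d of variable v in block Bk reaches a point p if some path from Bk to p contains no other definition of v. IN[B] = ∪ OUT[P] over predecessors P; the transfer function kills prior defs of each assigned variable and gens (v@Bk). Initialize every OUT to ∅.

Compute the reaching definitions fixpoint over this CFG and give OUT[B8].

Fixpoint table:
  B0: | IN={a@B3, b@B2, b@B5, c@B2, d@B4, e@B1} | OUT={a@B0, b@B2, b@B5, c@B0, d@B4, e@B1}
  B1: | IN={a@B0, b@B2, b@B5, c@B0, d@B4, e@B1} | OUT={a@B1, b@B2, b@B5, c@B1, d@B4, e@B1}
  B2: | IN={a@B1, b@B2, b@B5, c@B1, d@B4, e@B1} | OUT={a@B1, b@B2, c@B2, d@B4, e@B1}
  B3: | IN={a@B1, a@B5, b@B2, b@B5, c@B2, d@B4, e@B1} | OUT={a@B3, b@B2, b@B5, c@B2, d@B4, e@B1}
  B4: | IN={a@B3, b@B2, b@B5, c@B2, d@B4, e@B1} | OUT={a@B3, b@B2, b@B5, c@B2, d@B4, e@B1}
  B5: | IN={a@B3, b@B2, b@B5, c@B2, d@B4, e@B1} | OUT={a@B5, b@B5, c@B2, d@B4, e@B1}
  B6: | IN={a@B1, a@B5, b@B2, b@B5, c@B1, c@B2, d@B4, e@B1} | OUT={a@B1, a@B5, b@B2, b@B5, c@B1, c@B2, d@B4, e@B1}
  B7: | IN={a@B1, a@B5, b@B2, b@B5, c@B1, c@B2, d@B4, e@B1} | OUT={a@B1, a@B5, b@B2, b@B5, c@B1, c@B2, d@B4, e@B1}
  B8: | IN={a@B1, a@B5, b@B2, b@B5, c@B1, c@B2, d@B4, e@B1} | OUT={a@B1, a@B5, b@B8, c@B1, c@B2, d@B4, e@B1}

Merge at B8: IN[B8] = OUT[B7] = {a@B1, a@B5, b@B2, b@B5, c@B1, c@B2, d@B4, e@B1}
Applying B8's transfer function to that IN value gives OUT[B8] (row B8 above).

Answer: {a@B1, a@B5, b@B8, c@B1, c@B2, d@B4, e@B1}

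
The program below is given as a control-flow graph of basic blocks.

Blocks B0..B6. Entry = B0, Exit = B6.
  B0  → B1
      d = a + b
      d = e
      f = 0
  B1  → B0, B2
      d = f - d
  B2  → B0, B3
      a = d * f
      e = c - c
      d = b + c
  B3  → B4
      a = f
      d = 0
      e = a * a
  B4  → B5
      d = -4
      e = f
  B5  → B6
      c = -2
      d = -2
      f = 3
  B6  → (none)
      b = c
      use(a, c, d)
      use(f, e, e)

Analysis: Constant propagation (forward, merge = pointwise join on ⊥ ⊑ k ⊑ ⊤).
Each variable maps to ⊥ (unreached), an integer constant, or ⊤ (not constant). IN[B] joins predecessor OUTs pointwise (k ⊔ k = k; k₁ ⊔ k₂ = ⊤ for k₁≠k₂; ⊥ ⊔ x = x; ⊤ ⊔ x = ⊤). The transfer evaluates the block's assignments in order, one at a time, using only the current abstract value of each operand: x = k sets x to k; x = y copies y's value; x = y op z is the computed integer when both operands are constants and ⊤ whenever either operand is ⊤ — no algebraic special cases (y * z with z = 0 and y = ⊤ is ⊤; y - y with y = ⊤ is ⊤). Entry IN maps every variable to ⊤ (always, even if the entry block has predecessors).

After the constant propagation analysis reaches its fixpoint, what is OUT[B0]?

Answer: {a: ⊤, b: ⊤, c: ⊤, d: ⊤, e: ⊤, f: 0}

Trace:
Fixpoint table:
  B0:  IN=(all ⊤)  OUT={f:0; rest ⊤}
  B1:  IN={f:0; rest ⊤}  OUT={f:0; rest ⊤}
  B2:  IN={f:0; rest ⊤}  OUT={f:0; rest ⊤}
  B3:  IN={f:0; rest ⊤}  OUT={a:0, d:0, e:0, f:0; rest ⊤}
  B4:  IN={a:0, d:0, e:0, f:0; rest ⊤}  OUT={a:0, d:-4, e:0, f:0; rest ⊤}
  B5:  IN={a:0, d:-4, e:0, f:0; rest ⊤}  OUT={a:0, c:-2, d:-2, e:0, f:3; rest ⊤}
  B6:  IN={a:0, c:-2, d:-2, e:0, f:3; rest ⊤}  OUT={a:0, b:-2, c:-2, d:-2, e:0, f:3; rest ⊤}

Merge at B0 (entry node, so the boundary value (all ⊤) is joined with the incoming edge(s)): IN[B0] = (all ⊤) ⊔ OUT[B1] ⊔ OUT[B2] = {a: ⊤, b: ⊤, c: ⊤, d: ⊤, e: ⊤, f: ⊤}
Applying B0's transfer function to that IN value gives OUT[B0] (row B0 above).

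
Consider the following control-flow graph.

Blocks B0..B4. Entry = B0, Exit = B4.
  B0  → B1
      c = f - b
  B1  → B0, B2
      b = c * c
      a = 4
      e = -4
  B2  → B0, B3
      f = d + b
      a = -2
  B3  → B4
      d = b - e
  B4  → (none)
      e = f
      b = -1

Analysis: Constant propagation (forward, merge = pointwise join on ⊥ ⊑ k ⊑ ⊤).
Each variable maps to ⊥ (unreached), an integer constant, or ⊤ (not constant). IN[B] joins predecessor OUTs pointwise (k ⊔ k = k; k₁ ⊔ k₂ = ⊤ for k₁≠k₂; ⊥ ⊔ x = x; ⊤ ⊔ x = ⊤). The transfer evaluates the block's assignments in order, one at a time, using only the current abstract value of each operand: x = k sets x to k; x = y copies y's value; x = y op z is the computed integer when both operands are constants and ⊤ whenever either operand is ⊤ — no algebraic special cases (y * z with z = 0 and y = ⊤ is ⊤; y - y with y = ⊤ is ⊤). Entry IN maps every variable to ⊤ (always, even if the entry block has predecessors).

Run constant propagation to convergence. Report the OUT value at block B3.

Converged values:
  B0:   IN=(all ⊤)   OUT=(all ⊤)
  B1:   IN=(all ⊤)   OUT={a:4, e:-4; rest ⊤}
  B2:   IN={a:4, e:-4; rest ⊤}   OUT={a:-2, e:-4; rest ⊤}
  B3:   IN={a:-2, e:-4; rest ⊤}   OUT={a:-2, e:-4; rest ⊤}
  B4:   IN={a:-2, e:-4; rest ⊤}   OUT={a:-2, b:-1; rest ⊤}

Merge at B3: IN[B3] = OUT[B2] = {a: -2, b: ⊤, c: ⊤, d: ⊤, e: -4, f: ⊤}
Applying B3's transfer function to that IN value gives OUT[B3] (row B3 above).

Answer: {a: -2, b: ⊤, c: ⊤, d: ⊤, e: -4, f: ⊤}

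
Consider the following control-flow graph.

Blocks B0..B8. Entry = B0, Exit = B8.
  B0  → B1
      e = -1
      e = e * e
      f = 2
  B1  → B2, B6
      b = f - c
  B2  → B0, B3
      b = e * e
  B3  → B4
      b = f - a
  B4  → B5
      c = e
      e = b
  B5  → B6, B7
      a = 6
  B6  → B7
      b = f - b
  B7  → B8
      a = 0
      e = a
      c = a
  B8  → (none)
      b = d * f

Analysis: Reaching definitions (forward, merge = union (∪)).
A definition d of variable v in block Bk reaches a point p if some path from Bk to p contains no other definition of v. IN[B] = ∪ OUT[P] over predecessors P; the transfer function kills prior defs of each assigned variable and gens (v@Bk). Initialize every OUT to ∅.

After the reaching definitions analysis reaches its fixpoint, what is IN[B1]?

Answer: {b@B2, e@B0, f@B0}

Trace:
Converged values:
  B0:  IN={b@B2, e@B0, f@B0}  OUT={b@B2, e@B0, f@B0}
  B1:  IN={b@B2, e@B0, f@B0}  OUT={b@B1, e@B0, f@B0}
  B2:  IN={b@B1, e@B0, f@B0}  OUT={b@B2, e@B0, f@B0}
  B3:  IN={b@B2, e@B0, f@B0}  OUT={b@B3, e@B0, f@B0}
  B4:  IN={b@B3, e@B0, f@B0}  OUT={b@B3, c@B4, e@B4, f@B0}
  B5:  IN={b@B3, c@B4, e@B4, f@B0}  OUT={a@B5, b@B3, c@B4, e@B4, f@B0}
  B6:  IN={a@B5, b@B1, b@B3, c@B4, e@B0, e@B4, f@B0}  OUT={a@B5, b@B6, c@B4, e@B0, e@B4, f@B0}
  B7:  IN={a@B5, b@B3, b@B6, c@B4, e@B0, e@B4, f@B0}  OUT={a@B7, b@B3, b@B6, c@B7, e@B7, f@B0}
  B8:  IN={a@B7, b@B3, b@B6, c@B7, e@B7, f@B0}  OUT={a@B7, b@B8, c@B7, e@B7, f@B0}

Merge at B1: IN[B1] = OUT[B0] = {b@B2, e@B0, f@B0}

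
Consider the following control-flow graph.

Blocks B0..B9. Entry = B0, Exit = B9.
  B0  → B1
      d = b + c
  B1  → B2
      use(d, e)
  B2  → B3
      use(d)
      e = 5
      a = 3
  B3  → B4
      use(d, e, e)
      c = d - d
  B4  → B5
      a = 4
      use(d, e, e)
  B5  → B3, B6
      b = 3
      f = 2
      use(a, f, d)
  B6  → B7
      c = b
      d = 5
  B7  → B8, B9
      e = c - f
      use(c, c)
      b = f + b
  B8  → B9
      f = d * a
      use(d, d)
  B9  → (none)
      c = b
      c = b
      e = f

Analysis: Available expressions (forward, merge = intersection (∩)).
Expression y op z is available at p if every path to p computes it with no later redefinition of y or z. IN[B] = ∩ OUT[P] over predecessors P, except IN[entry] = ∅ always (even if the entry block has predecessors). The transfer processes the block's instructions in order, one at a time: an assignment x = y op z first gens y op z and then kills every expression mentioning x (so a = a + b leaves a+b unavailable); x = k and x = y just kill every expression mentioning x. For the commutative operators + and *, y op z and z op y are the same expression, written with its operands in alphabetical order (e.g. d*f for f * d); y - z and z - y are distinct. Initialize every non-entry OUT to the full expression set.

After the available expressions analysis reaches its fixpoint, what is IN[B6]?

Answer: {d-d}

Trace:
Converged values:
  B0:   IN={}   OUT={b+c}
  B1:   IN={b+c}   OUT={b+c}
  B2:   IN={b+c}   OUT={b+c}
  B3:   IN={}   OUT={d-d}
  B4:   IN={d-d}   OUT={d-d}
  B5:   IN={d-d}   OUT={d-d}
  B6:   IN={d-d}   OUT={}
  B7:   IN={}   OUT={c-f}
  B8:   IN={c-f}   OUT={a*d}
  B9:   IN={}   OUT={}

Merge at B6: IN[B6] = OUT[B5] = {d-d}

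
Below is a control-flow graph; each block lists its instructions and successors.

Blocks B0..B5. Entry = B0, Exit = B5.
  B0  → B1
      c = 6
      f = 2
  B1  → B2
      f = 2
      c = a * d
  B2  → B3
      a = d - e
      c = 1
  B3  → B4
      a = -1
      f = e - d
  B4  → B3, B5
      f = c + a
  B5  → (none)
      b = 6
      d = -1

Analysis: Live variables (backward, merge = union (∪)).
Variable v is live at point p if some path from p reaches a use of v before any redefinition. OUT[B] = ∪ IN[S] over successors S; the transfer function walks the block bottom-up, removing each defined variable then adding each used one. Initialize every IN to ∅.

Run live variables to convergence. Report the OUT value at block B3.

Answer: {a, c, d, e}

Working:
Fixpoint table:
  B0:  IN={a, d, e}  OUT={a, d, e}
  B1:  IN={a, d, e}  OUT={d, e}
  B2:  IN={d, e}  OUT={c, d, e}
  B3:  IN={c, d, e}  OUT={a, c, d, e}
  B4:  IN={a, c, d, e}  OUT={c, d, e}
  B5:  IN={}  OUT={}

Merge at B3: OUT[B3] = IN[B4] = {a, c, d, e}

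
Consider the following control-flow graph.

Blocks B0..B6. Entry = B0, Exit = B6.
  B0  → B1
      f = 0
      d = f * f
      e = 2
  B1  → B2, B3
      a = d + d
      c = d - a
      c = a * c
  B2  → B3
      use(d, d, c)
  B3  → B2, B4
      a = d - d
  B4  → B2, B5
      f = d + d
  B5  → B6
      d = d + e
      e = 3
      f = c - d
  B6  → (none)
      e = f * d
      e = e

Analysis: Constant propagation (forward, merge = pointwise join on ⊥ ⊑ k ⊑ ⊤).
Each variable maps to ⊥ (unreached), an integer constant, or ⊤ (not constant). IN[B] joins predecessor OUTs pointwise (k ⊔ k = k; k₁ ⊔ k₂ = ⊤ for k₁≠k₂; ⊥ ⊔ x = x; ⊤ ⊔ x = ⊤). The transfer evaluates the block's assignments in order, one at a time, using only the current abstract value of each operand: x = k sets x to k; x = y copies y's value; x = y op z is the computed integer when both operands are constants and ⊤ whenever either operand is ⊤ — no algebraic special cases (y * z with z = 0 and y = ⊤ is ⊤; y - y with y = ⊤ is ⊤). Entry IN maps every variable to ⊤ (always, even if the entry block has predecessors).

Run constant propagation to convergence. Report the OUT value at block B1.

Answer: {a: 0, b: ⊤, c: 0, d: 0, e: 2, f: 0}

Derivation:
Fixpoint table:
  B0:  IN=(all ⊤)  OUT={d:0, e:2, f:0; rest ⊤}
  B1:  IN={d:0, e:2, f:0; rest ⊤}  OUT={a:0, c:0, d:0, e:2, f:0; rest ⊤}
  B2:  IN={a:0, c:0, d:0, e:2, f:0; rest ⊤}  OUT={a:0, c:0, d:0, e:2, f:0; rest ⊤}
  B3:  IN={a:0, c:0, d:0, e:2, f:0; rest ⊤}  OUT={a:0, c:0, d:0, e:2, f:0; rest ⊤}
  B4:  IN={a:0, c:0, d:0, e:2, f:0; rest ⊤}  OUT={a:0, c:0, d:0, e:2, f:0; rest ⊤}
  B5:  IN={a:0, c:0, d:0, e:2, f:0; rest ⊤}  OUT={a:0, c:0, d:2, e:3, f:-2; rest ⊤}
  B6:  IN={a:0, c:0, d:2, e:3, f:-2; rest ⊤}  OUT={a:0, c:0, d:2, e:-4, f:-2; rest ⊤}

Merge at B1: IN[B1] = OUT[B0] = {a: ⊤, b: ⊤, c: ⊤, d: 0, e: 2, f: 0}
Applying B1's transfer function to that IN value gives OUT[B1] (row B1 above).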